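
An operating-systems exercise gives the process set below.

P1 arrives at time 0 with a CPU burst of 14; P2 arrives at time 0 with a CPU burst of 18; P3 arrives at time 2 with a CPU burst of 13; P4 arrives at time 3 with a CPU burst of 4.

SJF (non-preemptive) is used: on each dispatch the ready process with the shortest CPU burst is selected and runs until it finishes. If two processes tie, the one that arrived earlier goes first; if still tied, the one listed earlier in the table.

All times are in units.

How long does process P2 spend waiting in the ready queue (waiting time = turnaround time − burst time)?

31

Gantt: | P1 0-14 | P4 14-18 | P3 18-31 | P2 31-49 |
Completion: P1=14  P2=49  P3=31  P4=18
Turnaround (C−A): P1=14  P2=49  P3=29  P4=15
Waiting(P2) = turnaround − burst = 49 − 18 = 31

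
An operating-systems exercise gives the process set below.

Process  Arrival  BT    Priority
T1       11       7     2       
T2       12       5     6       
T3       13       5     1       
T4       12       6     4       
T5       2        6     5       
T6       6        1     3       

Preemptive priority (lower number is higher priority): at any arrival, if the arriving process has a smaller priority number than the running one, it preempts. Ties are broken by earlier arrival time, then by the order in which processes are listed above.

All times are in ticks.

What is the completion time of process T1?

Schedule: | idle 0-2 | T5 2-6 | T6 6-7 | T5 7-9 | idle 9-11 | T1 11-13 | T3 13-18 | T1 18-23 | T4 23-29 | T2 29-34 |
Completion: T1=23  T2=34  T3=18  T4=29  T5=9  T6=7
Turnaround (C−A): T1=12  T2=22  T3=5  T4=17  T5=7  T6=1

23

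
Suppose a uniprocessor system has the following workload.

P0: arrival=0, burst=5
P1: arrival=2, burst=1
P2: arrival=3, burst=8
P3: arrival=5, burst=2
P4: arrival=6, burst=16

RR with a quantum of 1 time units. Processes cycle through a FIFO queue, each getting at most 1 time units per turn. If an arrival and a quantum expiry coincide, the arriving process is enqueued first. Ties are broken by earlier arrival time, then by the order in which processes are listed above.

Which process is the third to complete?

P3

Schedule: | P0 0-2 | P1 2-3 | P0 3-4 | P2 4-5 | P0 5-6 | P3 6-7 | P2 7-8 | P4 8-9 | P0 9-10 | P3 10-11 | P2 11-12 | P4 12-13 | P2 13-14 | P4 14-15 | P2 15-16 | P4 16-17 | P2 17-18 | P4 18-19 | P2 19-20 | P4 20-21 | P2 21-22 | P4 22-32 |
Completion: P0=10  P1=3  P2=22  P3=11  P4=32
Finish order: P1 → P0 → P3 → P2 → P4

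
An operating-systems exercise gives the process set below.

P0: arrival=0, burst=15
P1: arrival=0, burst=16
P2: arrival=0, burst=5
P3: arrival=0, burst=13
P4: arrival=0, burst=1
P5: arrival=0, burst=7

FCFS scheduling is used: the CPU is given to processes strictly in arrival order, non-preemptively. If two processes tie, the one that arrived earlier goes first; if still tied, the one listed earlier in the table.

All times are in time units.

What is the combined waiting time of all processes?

181

Schedule: | P0 0-15 | P1 15-31 | P2 31-36 | P3 36-49 | P4 49-50 | P5 50-57 |
Completion: P0=15  P1=31  P2=36  P3=49  P4=50  P5=57
Turnaround (C−A): P0=15  P1=31  P2=36  P3=49  P4=50  P5=57
Waiting = turnaround − burst: P0=0, P1=15, P2=31, P3=36, P4=49, P5=50
Total waiting = 0 + 15 + 31 + 36 + 49 + 50 = 181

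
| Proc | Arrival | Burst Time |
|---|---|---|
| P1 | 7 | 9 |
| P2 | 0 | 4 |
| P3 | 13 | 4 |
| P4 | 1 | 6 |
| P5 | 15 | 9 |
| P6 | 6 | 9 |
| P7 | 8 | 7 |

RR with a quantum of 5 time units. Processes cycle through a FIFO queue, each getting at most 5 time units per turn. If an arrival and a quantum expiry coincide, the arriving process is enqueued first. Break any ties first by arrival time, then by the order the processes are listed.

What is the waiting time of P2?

0

Timeline: | P2 0-4 | P4 4-9 | P6 9-14 | P1 14-19 | P7 19-24 | P4 24-25 | P3 25-29 | P6 29-33 | P5 33-38 | P1 38-42 | P7 42-44 | P5 44-48 |
Completion: P1=42  P2=4  P3=29  P4=25  P5=48  P6=33  P7=44
Turnaround (C−A): P1=35  P2=4  P3=16  P4=24  P5=33  P6=27  P7=36
Waiting(P2) = turnaround − burst = 4 − 4 = 0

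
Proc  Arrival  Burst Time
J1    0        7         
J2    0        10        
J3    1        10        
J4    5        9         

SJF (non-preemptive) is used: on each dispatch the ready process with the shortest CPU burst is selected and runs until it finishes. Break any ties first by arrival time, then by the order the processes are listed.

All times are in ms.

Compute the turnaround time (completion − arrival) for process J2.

26

Timeline: | J1 0-7 | J4 7-16 | J2 16-26 | J3 26-36 |
Completion: J1=7  J2=26  J3=36  J4=16
Turnaround(J2) = completion − arrival = 26 − 0 = 26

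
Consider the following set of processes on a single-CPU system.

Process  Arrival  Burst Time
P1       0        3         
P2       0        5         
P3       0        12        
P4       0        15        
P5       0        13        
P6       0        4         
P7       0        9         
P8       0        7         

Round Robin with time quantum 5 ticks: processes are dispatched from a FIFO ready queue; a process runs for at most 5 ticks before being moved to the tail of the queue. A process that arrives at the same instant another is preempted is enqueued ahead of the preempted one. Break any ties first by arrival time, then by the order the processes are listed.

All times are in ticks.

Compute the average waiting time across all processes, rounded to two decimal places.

Gantt: | P1 0-3 | P2 3-8 | P3 8-13 | P4 13-18 | P5 18-23 | P6 23-27 | P7 27-32 | P8 32-37 | P3 37-42 | P4 42-47 | P5 47-52 | P7 52-56 | P8 56-58 | P3 58-60 | P4 60-65 | P5 65-68 |
Completion: P1=3  P2=8  P3=60  P4=65  P5=68  P6=27  P7=56  P8=58
Waiting times: P1=0, P2=3, P3=48, P4=50, P5=55, P6=23, P7=47, P8=51
Average waiting = (0+3+48+50+55+23+47+51) / 8 = 277/8 = 34.63

34.63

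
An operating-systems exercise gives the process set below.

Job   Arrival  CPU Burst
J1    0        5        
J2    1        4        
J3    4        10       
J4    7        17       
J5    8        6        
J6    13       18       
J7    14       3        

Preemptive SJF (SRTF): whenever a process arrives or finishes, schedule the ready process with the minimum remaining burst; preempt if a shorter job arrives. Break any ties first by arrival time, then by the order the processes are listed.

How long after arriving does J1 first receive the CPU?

0

Gantt: | J1 0-5 | J2 5-9 | J5 9-15 | J7 15-18 | J3 18-28 | J4 28-45 | J6 45-63 |
Completion: J1=5  J2=9  J3=28  J4=45  J5=15  J6=63  J7=18
Turnaround (C−A): J1=5  J2=8  J3=24  J4=38  J5=7  J6=50  J7=4
Response(J1) = first start − arrival = 0 − 0 = 0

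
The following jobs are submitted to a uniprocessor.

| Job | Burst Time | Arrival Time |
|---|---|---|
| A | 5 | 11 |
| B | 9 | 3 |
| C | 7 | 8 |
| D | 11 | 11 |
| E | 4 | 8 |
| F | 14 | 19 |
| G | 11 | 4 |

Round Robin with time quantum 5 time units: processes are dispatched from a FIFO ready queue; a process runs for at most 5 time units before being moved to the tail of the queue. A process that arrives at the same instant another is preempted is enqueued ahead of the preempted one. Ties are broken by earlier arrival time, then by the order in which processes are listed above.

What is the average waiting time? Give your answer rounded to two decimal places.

25.00

Schedule: | idle 0-3 | B 3-8 | G 8-13 | C 13-18 | E 18-22 | B 22-26 | A 26-31 | D 31-36 | G 36-41 | C 41-43 | F 43-48 | D 48-53 | G 53-54 | F 54-59 | D 59-60 | F 60-64 |
Completion: A=31  B=26  C=43  D=60  E=22  F=64  G=54
Turnaround (C−A): A=20  B=23  C=35  D=49  E=14  F=45  G=50
Waiting times: A=15, B=14, C=28, D=38, E=10, F=31, G=39
Average waiting = (15+14+28+38+10+31+39) / 7 = 175/7 = 25.00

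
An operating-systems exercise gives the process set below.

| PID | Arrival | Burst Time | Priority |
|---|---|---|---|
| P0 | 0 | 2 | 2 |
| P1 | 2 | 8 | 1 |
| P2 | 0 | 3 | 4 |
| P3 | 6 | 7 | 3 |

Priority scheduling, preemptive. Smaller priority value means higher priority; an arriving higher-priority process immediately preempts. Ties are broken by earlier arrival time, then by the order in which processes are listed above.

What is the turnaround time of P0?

2

Timeline: | P0 0-2 | P1 2-10 | P3 10-17 | P2 17-20 |
Completion: P0=2  P1=10  P2=20  P3=17
Turnaround(P0) = completion − arrival = 2 − 0 = 2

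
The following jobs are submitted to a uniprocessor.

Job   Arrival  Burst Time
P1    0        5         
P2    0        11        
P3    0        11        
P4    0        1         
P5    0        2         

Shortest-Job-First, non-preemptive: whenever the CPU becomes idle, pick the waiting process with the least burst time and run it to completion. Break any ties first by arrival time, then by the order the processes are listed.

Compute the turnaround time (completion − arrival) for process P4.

Schedule: | P4 0-1 | P5 1-3 | P1 3-8 | P2 8-19 | P3 19-30 |
Completion: P1=8  P2=19  P3=30  P4=1  P5=3
Turnaround (C−A): P1=8  P2=19  P3=30  P4=1  P5=3
Turnaround(P4) = completion − arrival = 1 − 0 = 1

1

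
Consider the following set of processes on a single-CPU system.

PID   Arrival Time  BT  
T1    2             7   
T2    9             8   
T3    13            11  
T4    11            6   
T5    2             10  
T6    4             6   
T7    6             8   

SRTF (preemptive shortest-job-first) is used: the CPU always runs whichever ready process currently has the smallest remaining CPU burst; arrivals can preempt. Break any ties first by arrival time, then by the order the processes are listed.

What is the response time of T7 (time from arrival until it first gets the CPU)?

15

Gantt: | idle 0-2 | T1 2-9 | T6 9-15 | T4 15-21 | T7 21-29 | T2 29-37 | T5 37-47 | T3 47-58 |
Completion: T1=9  T2=37  T3=58  T4=21  T5=47  T6=15  T7=29
Turnaround (C−A): T1=7  T2=28  T3=45  T4=10  T5=45  T6=11  T7=23
Response(T7) = first start − arrival = 21 − 6 = 15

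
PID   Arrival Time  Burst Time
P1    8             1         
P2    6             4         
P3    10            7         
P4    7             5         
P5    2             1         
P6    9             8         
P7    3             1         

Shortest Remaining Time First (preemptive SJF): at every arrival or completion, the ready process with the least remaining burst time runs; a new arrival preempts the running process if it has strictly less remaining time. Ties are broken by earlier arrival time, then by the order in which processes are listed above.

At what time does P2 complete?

Gantt: | idle 0-2 | P5 2-3 | P7 3-4 | idle 4-6 | P2 6-8 | P1 8-9 | P2 9-11 | P4 11-16 | P3 16-23 | P6 23-31 |
Completion: P1=9  P2=11  P3=23  P4=16  P5=3  P6=31  P7=4

11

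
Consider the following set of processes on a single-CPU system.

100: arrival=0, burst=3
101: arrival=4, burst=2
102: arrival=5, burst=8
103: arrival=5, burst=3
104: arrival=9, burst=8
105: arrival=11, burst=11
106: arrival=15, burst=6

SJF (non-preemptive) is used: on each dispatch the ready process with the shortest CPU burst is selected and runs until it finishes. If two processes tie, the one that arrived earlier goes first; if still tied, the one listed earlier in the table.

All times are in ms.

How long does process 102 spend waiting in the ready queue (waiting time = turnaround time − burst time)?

4

Schedule: | 100 0-3 | idle 3-4 | 101 4-6 | 103 6-9 | 102 9-17 | 106 17-23 | 104 23-31 | 105 31-42 |
Completion: 100=3  101=6  102=17  103=9  104=31  105=42  106=23
Turnaround (C−A): 100=3  101=2  102=12  103=4  104=22  105=31  106=8
Waiting(102) = turnaround − burst = 12 − 8 = 4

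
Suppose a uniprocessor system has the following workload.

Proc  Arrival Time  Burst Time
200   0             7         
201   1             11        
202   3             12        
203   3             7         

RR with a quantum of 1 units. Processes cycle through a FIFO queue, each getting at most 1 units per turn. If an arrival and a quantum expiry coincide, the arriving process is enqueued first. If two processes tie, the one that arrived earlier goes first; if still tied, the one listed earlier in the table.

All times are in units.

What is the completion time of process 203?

29

Schedule: | 200 0-1 | 201 1-2 | 200 2-3 | 201 3-4 | 202 4-5 | 203 5-6 | 200 6-7 | 201 7-8 | 202 8-9 | 203 9-10 | 200 10-11 | 201 11-12 | 202 12-13 | 203 13-14 | 200 14-15 | 201 15-16 | 202 16-17 | 203 17-18 | 200 18-19 | 201 19-20 | 202 20-21 | 203 21-22 | 200 22-23 | 201 23-24 | 202 24-25 | 203 25-26 | 201 26-27 | 202 27-28 | 203 28-29 | 201 29-30 | 202 30-31 | 201 31-32 | 202 32-33 | 201 33-34 | 202 34-37 |
Completion: 200=23  201=34  202=37  203=29
Turnaround (C−A): 200=23  201=33  202=34  203=26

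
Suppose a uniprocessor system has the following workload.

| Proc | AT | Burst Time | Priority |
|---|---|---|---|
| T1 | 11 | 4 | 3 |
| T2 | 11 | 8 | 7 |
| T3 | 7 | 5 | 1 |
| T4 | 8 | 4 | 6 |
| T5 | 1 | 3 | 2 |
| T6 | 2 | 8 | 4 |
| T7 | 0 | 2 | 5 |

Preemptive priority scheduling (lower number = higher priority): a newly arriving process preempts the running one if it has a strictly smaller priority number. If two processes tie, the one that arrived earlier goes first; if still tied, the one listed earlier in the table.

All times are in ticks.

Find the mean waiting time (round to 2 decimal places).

Timeline: | T7 0-1 | T5 1-4 | T6 4-7 | T3 7-12 | T1 12-16 | T6 16-21 | T7 21-22 | T4 22-26 | T2 26-34 |
Completion: T1=16  T2=34  T3=12  T4=26  T5=4  T6=21  T7=22
Turnaround (C−A): T1=5  T2=23  T3=5  T4=18  T5=3  T6=19  T7=22
Waiting times: T1=1, T2=15, T3=0, T4=14, T5=0, T6=11, T7=20
Average waiting = (1+15+0+14+0+11+20) / 7 = 61/7 = 8.71

8.71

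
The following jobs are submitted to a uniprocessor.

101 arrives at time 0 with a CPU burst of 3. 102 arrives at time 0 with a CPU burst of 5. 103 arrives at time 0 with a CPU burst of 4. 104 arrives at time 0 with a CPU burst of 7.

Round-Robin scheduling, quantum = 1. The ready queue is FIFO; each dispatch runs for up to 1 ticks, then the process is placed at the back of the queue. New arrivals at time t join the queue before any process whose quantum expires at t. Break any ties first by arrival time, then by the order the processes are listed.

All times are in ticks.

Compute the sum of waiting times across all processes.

Timeline: | 101 0-1 | 102 1-2 | 103 2-3 | 104 3-4 | 101 4-5 | 102 5-6 | 103 6-7 | 104 7-8 | 101 8-9 | 102 9-10 | 103 10-11 | 104 11-12 | 102 12-13 | 103 13-14 | 104 14-15 | 102 15-16 | 104 16-19 |
Completion: 101=9  102=16  103=14  104=19
Waiting = turnaround − burst: 101=6, 102=11, 103=10, 104=12
Total waiting = 6 + 11 + 10 + 12 = 39

39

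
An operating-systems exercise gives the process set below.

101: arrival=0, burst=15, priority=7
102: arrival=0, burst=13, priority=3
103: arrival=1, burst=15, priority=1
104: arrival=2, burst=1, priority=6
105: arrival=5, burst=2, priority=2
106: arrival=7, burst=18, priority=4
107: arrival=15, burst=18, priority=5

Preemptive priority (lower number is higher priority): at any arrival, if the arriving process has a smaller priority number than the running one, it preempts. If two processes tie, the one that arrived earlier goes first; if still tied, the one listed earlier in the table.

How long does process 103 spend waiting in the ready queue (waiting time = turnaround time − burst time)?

Schedule: | 102 0-1 | 103 1-16 | 105 16-18 | 102 18-30 | 106 30-48 | 107 48-66 | 104 66-67 | 101 67-82 |
Completion: 101=82  102=30  103=16  104=67  105=18  106=48  107=66
Turnaround (C−A): 101=82  102=30  103=15  104=65  105=13  106=41  107=51
Waiting(103) = turnaround − burst = 15 − 15 = 0

0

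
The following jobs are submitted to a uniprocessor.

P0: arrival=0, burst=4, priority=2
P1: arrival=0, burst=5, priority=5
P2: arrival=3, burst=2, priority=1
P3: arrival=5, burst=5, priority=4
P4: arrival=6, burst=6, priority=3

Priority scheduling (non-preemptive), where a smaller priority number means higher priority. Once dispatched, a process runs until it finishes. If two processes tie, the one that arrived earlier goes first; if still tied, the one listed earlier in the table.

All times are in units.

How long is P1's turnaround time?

Timeline: | P0 0-4 | P2 4-6 | P4 6-12 | P3 12-17 | P1 17-22 |
Completion: P0=4  P1=22  P2=6  P3=17  P4=12
Turnaround(P1) = completion − arrival = 22 − 0 = 22

22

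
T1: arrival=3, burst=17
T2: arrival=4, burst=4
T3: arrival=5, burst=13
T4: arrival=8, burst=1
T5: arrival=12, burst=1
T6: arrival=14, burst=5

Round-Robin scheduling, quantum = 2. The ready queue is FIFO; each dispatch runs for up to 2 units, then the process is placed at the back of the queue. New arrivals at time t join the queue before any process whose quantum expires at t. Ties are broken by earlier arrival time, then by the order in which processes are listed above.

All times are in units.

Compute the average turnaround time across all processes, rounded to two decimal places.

Schedule: | idle 0-3 | T1 3-5 | T2 5-7 | T3 7-9 | T1 9-11 | T2 11-13 | T4 13-14 | T3 14-16 | T1 16-18 | T5 18-19 | T6 19-21 | T3 21-23 | T1 23-25 | T6 25-27 | T3 27-29 | T1 29-31 | T6 31-32 | T3 32-34 | T1 34-36 | T3 36-38 | T1 38-40 | T3 40-41 | T1 41-44 |
Completion: T1=44  T2=13  T3=41  T4=14  T5=19  T6=32
Turnaround times: T1=41, T2=9, T3=36, T4=6, T5=7, T6=18
Average turnaround = (41+9+36+6+7+18) / 6 = 117/6 = 19.50

19.50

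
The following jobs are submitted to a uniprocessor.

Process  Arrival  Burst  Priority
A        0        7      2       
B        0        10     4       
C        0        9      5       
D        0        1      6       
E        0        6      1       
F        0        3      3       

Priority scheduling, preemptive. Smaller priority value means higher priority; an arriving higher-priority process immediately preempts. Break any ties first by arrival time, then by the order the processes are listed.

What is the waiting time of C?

Gantt: | E 0-6 | A 6-13 | F 13-16 | B 16-26 | C 26-35 | D 35-36 |
Completion: A=13  B=26  C=35  D=36  E=6  F=16
Turnaround (C−A): A=13  B=26  C=35  D=36  E=6  F=16
Waiting(C) = turnaround − burst = 35 − 9 = 26

26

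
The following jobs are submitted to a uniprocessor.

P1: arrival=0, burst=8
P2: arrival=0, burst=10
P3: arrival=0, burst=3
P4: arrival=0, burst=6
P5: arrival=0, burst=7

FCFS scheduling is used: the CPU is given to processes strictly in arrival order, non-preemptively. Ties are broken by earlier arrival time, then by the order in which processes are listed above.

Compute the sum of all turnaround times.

Schedule: | P1 0-8 | P2 8-18 | P3 18-21 | P4 21-27 | P5 27-34 |
Completion: P1=8  P2=18  P3=21  P4=27  P5=34
Turnaround (C−A): P1=8  P2=18  P3=21  P4=27  P5=34
Turnaround = completion − arrival: P1=8, P2=18, P3=21, P4=27, P5=34
Total turnaround = 8 + 18 + 21 + 27 + 34 = 108

108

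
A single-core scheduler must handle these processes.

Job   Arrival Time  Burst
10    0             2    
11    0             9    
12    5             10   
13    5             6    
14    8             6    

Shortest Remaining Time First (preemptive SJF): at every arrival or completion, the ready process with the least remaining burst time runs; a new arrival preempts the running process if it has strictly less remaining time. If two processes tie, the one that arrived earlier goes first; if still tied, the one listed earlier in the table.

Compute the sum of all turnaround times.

Schedule: | 10 0-2 | 11 2-11 | 13 11-17 | 14 17-23 | 12 23-33 |
Completion: 10=2  11=11  12=33  13=17  14=23
Turnaround (C−A): 10=2  11=11  12=28  13=12  14=15
Turnaround = completion − arrival: 10=2, 11=11, 12=28, 13=12, 14=15
Total turnaround = 2 + 11 + 28 + 12 + 15 = 68

68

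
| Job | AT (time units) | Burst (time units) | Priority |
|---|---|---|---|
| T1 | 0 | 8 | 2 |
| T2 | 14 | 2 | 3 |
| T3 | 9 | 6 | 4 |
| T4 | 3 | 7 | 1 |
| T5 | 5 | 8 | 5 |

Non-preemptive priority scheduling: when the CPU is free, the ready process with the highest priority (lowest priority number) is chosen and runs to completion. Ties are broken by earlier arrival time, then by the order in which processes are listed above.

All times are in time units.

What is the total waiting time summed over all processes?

32

Schedule: | T1 0-8 | T4 8-15 | T2 15-17 | T3 17-23 | T5 23-31 |
Completion: T1=8  T2=17  T3=23  T4=15  T5=31
Waiting = turnaround − burst: T1=0, T2=1, T3=8, T4=5, T5=18
Total waiting = 0 + 1 + 8 + 5 + 18 = 32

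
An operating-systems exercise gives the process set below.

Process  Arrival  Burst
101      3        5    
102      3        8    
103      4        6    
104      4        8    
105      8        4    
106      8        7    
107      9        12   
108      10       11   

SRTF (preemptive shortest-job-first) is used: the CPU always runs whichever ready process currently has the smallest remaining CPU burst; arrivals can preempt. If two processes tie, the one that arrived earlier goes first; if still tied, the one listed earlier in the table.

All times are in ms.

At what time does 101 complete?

8

Schedule: | idle 0-3 | 101 3-8 | 105 8-12 | 103 12-18 | 106 18-25 | 102 25-33 | 104 33-41 | 108 41-52 | 107 52-64 |
Completion: 101=8  102=33  103=18  104=41  105=12  106=25  107=64  108=52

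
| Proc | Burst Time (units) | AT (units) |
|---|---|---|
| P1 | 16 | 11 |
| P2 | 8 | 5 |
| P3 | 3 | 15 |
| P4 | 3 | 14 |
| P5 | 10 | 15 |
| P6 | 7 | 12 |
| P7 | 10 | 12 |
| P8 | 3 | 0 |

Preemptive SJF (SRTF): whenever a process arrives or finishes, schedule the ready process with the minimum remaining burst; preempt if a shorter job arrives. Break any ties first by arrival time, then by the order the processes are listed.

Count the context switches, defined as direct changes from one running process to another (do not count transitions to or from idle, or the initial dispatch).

7

Timeline: | P8 0-3 | idle 3-5 | P2 5-13 | P6 13-14 | P4 14-17 | P3 17-20 | P6 20-26 | P7 26-36 | P5 36-46 | P1 46-62 |
Completion: P1=62  P2=13  P3=20  P4=17  P5=46  P6=26  P7=36  P8=3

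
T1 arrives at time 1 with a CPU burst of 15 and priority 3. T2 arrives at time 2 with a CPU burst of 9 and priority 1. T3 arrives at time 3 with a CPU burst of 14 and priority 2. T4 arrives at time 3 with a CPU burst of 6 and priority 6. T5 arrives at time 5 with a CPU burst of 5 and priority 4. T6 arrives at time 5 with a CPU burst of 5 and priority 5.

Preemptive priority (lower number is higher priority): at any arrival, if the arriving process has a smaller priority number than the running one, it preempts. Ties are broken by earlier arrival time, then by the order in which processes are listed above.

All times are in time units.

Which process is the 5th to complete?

T6

Timeline: | idle 0-1 | T1 1-2 | T2 2-11 | T3 11-25 | T1 25-39 | T5 39-44 | T6 44-49 | T4 49-55 |
Completion: T1=39  T2=11  T3=25  T4=55  T5=44  T6=49
Turnaround (C−A): T1=38  T2=9  T3=22  T4=52  T5=39  T6=44
Finish order: T2 → T3 → T1 → T5 → T6 → T4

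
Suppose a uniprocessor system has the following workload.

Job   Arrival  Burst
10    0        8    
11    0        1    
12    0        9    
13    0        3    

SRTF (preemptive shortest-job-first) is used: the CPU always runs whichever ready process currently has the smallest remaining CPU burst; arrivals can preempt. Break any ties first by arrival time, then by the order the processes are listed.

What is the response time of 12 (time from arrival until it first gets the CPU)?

12

Schedule: | 11 0-1 | 13 1-4 | 10 4-12 | 12 12-21 |
Completion: 10=12  11=1  12=21  13=4
Response(12) = first start − arrival = 12 − 0 = 12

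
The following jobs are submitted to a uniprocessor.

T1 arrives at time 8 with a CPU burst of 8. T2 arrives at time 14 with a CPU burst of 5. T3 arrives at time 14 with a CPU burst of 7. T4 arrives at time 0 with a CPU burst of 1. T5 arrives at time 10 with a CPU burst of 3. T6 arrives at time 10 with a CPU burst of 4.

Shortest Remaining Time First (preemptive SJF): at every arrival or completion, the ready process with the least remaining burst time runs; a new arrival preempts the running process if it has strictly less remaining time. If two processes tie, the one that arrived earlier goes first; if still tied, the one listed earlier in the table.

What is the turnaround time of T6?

Gantt: | T4 0-1 | idle 1-8 | T1 8-10 | T5 10-13 | T6 13-17 | T2 17-22 | T1 22-28 | T3 28-35 |
Completion: T1=28  T2=22  T3=35  T4=1  T5=13  T6=17
Turnaround(T6) = completion − arrival = 17 − 10 = 7

7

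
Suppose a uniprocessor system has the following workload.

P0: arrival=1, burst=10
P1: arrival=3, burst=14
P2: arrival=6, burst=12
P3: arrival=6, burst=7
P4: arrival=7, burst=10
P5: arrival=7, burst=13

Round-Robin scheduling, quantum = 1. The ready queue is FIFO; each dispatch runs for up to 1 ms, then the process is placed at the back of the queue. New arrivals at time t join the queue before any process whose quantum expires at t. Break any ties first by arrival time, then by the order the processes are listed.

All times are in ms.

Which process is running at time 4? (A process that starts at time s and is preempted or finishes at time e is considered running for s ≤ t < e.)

P0

Gantt: | idle 0-1 | P0 1-3 | P1 3-4 | P0 4-5 | P1 5-6 | P0 6-7 | P2 7-8 | P3 8-9 | P1 9-10 | P4 10-11 | P5 11-12 | P0 12-13 | P2 13-14 | P3 14-15 | P1 15-16 | P4 16-17 | P5 17-18 | P0 18-19 | P2 19-20 | P3 20-21 | P1 21-22 | P4 22-23 | P5 23-24 | P0 24-25 | P2 25-26 | P3 26-27 | P1 27-28 | P4 28-29 | P5 29-30 | P0 30-31 | P2 31-32 | P3 32-33 | P1 33-34 | P4 34-35 | P5 35-36 | P0 36-37 | P2 37-38 | P3 38-39 | P1 39-40 | P4 40-41 | P5 41-42 | P0 42-43 | P2 43-44 | P3 44-45 | P1 45-46 | P4 46-47 | P5 47-48 | P2 48-49 | P1 49-50 | P4 50-51 | P5 51-52 | P2 52-53 | P1 53-54 | P4 54-55 | P5 55-56 | P2 56-57 | P1 57-58 | P4 58-59 | P5 59-60 | P2 60-61 | P1 61-62 | P5 62-63 | P2 63-64 | P1 64-65 | P5 65-67 |
Completion: P0=43  P1=65  P2=64  P3=45  P4=59  P5=67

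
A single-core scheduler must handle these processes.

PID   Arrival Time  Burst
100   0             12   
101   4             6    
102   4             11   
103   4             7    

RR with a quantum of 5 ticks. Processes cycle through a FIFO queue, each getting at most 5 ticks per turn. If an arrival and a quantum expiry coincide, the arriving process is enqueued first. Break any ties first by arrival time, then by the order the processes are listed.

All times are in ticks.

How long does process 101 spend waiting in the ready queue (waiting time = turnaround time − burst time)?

16

Gantt: | 100 0-5 | 101 5-10 | 102 10-15 | 103 15-20 | 100 20-25 | 101 25-26 | 102 26-31 | 103 31-33 | 100 33-35 | 102 35-36 |
Completion: 100=35  101=26  102=36  103=33
Turnaround (C−A): 100=35  101=22  102=32  103=29
Waiting(101) = turnaround − burst = 22 − 6 = 16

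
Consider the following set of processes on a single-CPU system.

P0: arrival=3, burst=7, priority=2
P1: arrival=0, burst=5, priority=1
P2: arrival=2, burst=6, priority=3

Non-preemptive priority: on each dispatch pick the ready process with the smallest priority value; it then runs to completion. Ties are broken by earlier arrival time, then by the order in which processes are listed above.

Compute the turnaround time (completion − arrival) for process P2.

16

Gantt: | P1 0-5 | P0 5-12 | P2 12-18 |
Completion: P0=12  P1=5  P2=18
Turnaround (C−A): P0=9  P1=5  P2=16
Turnaround(P2) = completion − arrival = 18 − 2 = 16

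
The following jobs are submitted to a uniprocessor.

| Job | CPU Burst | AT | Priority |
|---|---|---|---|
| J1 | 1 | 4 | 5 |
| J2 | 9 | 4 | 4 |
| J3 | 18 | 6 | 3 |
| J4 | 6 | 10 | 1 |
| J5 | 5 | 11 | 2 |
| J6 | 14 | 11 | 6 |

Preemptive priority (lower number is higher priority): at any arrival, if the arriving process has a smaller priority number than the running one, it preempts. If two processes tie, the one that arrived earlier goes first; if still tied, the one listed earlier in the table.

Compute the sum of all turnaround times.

Schedule: | idle 0-4 | J2 4-6 | J3 6-10 | J4 10-16 | J5 16-21 | J3 21-35 | J2 35-42 | J1 42-43 | J6 43-57 |
Completion: J1=43  J2=42  J3=35  J4=16  J5=21  J6=57
Turnaround = completion − arrival: J1=39, J2=38, J3=29, J4=6, J5=10, J6=46
Total turnaround = 39 + 38 + 29 + 6 + 10 + 46 = 168

168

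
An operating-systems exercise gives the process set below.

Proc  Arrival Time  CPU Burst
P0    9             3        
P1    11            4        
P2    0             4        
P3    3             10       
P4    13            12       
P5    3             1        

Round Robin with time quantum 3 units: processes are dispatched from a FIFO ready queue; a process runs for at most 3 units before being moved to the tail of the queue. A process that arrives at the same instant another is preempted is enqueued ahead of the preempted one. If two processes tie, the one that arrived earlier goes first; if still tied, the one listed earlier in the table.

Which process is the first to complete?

Gantt: | P2 0-3 | P3 3-6 | P5 6-7 | P2 7-8 | P3 8-11 | P0 11-14 | P1 14-17 | P3 17-20 | P4 20-23 | P1 23-24 | P3 24-25 | P4 25-34 |
Completion: P0=14  P1=24  P2=8  P3=25  P4=34  P5=7
Turnaround (C−A): P0=5  P1=13  P2=8  P3=22  P4=21  P5=4
Finish order: P5 → P2 → P0 → P1 → P3 → P4

P5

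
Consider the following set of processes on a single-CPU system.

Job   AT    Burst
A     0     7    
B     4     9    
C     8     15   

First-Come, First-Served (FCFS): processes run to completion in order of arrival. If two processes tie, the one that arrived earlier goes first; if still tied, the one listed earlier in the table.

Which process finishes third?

C

Schedule: | A 0-7 | B 7-16 | C 16-31 |
Completion: A=7  B=16  C=31
Finish order: A → B → C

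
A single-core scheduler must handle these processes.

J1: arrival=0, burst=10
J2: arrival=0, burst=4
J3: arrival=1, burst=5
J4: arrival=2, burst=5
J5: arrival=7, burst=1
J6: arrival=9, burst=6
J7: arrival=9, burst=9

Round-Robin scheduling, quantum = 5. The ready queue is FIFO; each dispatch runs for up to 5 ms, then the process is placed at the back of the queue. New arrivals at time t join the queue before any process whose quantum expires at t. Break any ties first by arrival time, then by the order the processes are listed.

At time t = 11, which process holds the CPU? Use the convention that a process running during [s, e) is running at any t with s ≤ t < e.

J3

Schedule: | J1 0-5 | J2 5-9 | J3 9-14 | J4 14-19 | J1 19-24 | J5 24-25 | J6 25-30 | J7 30-35 | J6 35-36 | J7 36-40 |
Completion: J1=24  J2=9  J3=14  J4=19  J5=25  J6=36  J7=40
Turnaround (C−A): J1=24  J2=9  J3=13  J4=17  J5=18  J6=27  J7=31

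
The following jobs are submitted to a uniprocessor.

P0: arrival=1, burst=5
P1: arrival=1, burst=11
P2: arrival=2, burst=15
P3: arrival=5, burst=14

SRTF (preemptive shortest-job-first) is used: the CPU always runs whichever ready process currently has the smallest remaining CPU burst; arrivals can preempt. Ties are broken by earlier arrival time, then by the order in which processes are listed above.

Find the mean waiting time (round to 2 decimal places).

11.50

Gantt: | idle 0-1 | P0 1-6 | P1 6-17 | P3 17-31 | P2 31-46 |
Completion: P0=6  P1=17  P2=46  P3=31
Waiting times: P0=0, P1=5, P2=29, P3=12
Average waiting = (0+5+29+12) / 4 = 46/4 = 11.50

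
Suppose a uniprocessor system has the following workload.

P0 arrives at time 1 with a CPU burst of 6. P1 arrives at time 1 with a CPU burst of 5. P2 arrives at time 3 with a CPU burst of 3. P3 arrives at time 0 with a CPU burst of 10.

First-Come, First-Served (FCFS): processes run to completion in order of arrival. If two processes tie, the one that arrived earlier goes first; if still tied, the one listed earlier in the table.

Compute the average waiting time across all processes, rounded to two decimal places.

Gantt: | P3 0-10 | P0 10-16 | P1 16-21 | P2 21-24 |
Completion: P0=16  P1=21  P2=24  P3=10
Turnaround (C−A): P0=15  P1=20  P2=21  P3=10
Waiting times: P0=9, P1=15, P2=18, P3=0
Average waiting = (9+15+18+0) / 4 = 42/4 = 10.50

10.50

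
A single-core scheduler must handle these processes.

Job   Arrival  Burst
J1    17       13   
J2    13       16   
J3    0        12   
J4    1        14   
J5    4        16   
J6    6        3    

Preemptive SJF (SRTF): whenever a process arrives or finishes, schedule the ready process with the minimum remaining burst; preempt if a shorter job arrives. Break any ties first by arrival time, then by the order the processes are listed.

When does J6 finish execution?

9

Gantt: | J3 0-6 | J6 6-9 | J3 9-15 | J4 15-29 | J1 29-42 | J5 42-58 | J2 58-74 |
Completion: J1=42  J2=74  J3=15  J4=29  J5=58  J6=9
Turnaround (C−A): J1=25  J2=61  J3=15  J4=28  J5=54  J6=3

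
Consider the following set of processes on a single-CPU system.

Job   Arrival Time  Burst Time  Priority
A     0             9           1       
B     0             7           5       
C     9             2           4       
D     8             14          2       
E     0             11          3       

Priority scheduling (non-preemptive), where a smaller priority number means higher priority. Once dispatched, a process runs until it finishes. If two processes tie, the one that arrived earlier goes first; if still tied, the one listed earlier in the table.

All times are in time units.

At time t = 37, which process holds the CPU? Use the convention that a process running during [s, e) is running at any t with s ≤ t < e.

B

Schedule: | A 0-9 | D 9-23 | E 23-34 | C 34-36 | B 36-43 |
Completion: A=9  B=43  C=36  D=23  E=34
Turnaround (C−A): A=9  B=43  C=27  D=15  E=34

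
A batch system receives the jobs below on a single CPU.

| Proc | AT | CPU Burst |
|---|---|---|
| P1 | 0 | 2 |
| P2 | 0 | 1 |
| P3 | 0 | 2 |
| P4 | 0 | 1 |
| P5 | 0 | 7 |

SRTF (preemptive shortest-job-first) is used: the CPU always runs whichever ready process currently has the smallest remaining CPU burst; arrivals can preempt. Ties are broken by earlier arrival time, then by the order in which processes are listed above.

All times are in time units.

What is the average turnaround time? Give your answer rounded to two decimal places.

5.20

Gantt: | P2 0-1 | P4 1-2 | P1 2-4 | P3 4-6 | P5 6-13 |
Completion: P1=4  P2=1  P3=6  P4=2  P5=13
Turnaround (C−A): P1=4  P2=1  P3=6  P4=2  P5=13
Turnaround times: P1=4, P2=1, P3=6, P4=2, P5=13
Average turnaround = (4+1+6+2+13) / 5 = 26/5 = 5.20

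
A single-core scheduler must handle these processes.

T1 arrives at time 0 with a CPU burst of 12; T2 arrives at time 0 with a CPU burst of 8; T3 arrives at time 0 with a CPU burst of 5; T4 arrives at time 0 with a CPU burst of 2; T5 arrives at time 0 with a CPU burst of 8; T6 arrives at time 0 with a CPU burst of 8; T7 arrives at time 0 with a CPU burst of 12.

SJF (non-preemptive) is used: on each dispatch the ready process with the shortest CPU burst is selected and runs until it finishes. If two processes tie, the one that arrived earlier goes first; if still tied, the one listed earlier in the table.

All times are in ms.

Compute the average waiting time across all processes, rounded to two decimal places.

Gantt: | T4 0-2 | T3 2-7 | T2 7-15 | T5 15-23 | T6 23-31 | T1 31-43 | T7 43-55 |
Completion: T1=43  T2=15  T3=7  T4=2  T5=23  T6=31  T7=55
Turnaround (C−A): T1=43  T2=15  T3=7  T4=2  T5=23  T6=31  T7=55
Waiting times: T1=31, T2=7, T3=2, T4=0, T5=15, T6=23, T7=43
Average waiting = (31+7+2+0+15+23+43) / 7 = 121/7 = 17.29

17.29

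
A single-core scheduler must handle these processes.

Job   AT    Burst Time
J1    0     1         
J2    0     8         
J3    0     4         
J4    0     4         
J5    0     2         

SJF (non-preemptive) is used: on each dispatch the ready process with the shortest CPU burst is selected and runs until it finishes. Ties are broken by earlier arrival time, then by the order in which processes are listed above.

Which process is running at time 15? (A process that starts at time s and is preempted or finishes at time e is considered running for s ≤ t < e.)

J2

Timeline: | J1 0-1 | J5 1-3 | J3 3-7 | J4 7-11 | J2 11-19 |
Completion: J1=1  J2=19  J3=7  J4=11  J5=3
Turnaround (C−A): J1=1  J2=19  J3=7  J4=11  J5=3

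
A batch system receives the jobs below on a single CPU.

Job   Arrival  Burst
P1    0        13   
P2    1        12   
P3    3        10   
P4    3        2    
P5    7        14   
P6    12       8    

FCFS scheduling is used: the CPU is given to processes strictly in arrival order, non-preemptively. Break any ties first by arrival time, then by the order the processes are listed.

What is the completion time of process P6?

Schedule: | P1 0-13 | P2 13-25 | P3 25-35 | P4 35-37 | P5 37-51 | P6 51-59 |
Completion: P1=13  P2=25  P3=35  P4=37  P5=51  P6=59
Turnaround (C−A): P1=13  P2=24  P3=32  P4=34  P5=44  P6=47

59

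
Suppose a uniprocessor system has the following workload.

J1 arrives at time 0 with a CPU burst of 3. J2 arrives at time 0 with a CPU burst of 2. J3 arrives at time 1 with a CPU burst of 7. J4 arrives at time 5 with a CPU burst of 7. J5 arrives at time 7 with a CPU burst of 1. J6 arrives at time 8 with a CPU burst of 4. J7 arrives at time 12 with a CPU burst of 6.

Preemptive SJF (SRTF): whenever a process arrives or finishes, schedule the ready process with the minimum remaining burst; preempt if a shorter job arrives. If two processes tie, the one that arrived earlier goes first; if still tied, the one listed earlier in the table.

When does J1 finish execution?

Timeline: | J2 0-2 | J1 2-5 | J3 5-7 | J5 7-8 | J6 8-12 | J3 12-17 | J7 17-23 | J4 23-30 |
Completion: J1=5  J2=2  J3=17  J4=30  J5=8  J6=12  J7=23
Turnaround (C−A): J1=5  J2=2  J3=16  J4=25  J5=1  J6=4  J7=11

5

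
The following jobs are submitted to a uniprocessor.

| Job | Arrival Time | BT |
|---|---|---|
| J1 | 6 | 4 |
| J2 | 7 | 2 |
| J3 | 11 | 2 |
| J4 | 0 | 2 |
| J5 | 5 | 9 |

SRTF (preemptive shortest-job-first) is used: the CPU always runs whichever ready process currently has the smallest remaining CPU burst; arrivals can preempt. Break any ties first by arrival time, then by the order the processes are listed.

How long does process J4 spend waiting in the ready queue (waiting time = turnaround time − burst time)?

Schedule: | J4 0-2 | idle 2-5 | J5 5-6 | J1 6-7 | J2 7-9 | J1 9-12 | J3 12-14 | J5 14-22 |
Completion: J1=12  J2=9  J3=14  J4=2  J5=22
Waiting(J4) = turnaround − burst = 2 − 2 = 0

0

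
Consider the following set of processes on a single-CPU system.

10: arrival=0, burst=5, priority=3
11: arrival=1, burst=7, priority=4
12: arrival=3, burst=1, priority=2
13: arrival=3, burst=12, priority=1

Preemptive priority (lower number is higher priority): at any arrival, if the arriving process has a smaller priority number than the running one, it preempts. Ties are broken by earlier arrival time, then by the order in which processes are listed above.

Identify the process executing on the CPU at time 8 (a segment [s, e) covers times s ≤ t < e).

13

Schedule: | 10 0-3 | 13 3-15 | 12 15-16 | 10 16-18 | 11 18-25 |
Completion: 10=18  11=25  12=16  13=15
Turnaround (C−A): 10=18  11=24  12=13  13=12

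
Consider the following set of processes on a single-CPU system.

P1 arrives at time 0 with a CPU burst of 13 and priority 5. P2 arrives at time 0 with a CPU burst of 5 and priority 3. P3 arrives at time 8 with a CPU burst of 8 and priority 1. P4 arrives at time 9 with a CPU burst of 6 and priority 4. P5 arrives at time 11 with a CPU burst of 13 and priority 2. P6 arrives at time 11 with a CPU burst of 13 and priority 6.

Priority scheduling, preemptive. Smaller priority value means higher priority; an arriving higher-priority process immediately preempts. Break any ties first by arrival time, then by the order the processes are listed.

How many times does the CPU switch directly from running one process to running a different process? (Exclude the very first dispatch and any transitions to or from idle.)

Timeline: | P2 0-5 | P1 5-8 | P3 8-16 | P5 16-29 | P4 29-35 | P1 35-45 | P6 45-58 |
Completion: P1=45  P2=5  P3=16  P4=35  P5=29  P6=58
Turnaround (C−A): P1=45  P2=5  P3=8  P4=26  P5=18  P6=47

6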